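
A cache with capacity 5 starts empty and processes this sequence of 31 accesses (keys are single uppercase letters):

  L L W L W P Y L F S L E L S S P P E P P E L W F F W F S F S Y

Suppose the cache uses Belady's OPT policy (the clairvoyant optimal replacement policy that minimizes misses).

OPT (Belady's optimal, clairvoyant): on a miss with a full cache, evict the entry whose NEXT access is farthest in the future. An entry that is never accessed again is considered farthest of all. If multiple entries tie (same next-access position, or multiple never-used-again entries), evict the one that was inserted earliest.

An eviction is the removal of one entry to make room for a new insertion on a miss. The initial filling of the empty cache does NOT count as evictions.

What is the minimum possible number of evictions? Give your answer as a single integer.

Answer: 4

Derivation:
OPT (Belady) simulation (capacity=5):
  1. access L: MISS. Cache: [L]
  2. access L: HIT. Next use of L: step 4. Cache: [L]
  3. access W: MISS. Cache: [L W]
  4. access L: HIT. Next use of L: step 8. Cache: [L W]
  5. access W: HIT. Next use of W: step 23. Cache: [L W]
  6. access P: MISS. Cache: [L W P]
  7. access Y: MISS. Cache: [L W P Y]
  8. access L: HIT. Next use of L: step 11. Cache: [L W P Y]
  9. access F: MISS. Cache: [L W P Y F]
  10. access S: MISS, evict Y (next use: step 31). Cache: [L W P F S]
  11. access L: HIT. Next use of L: step 13. Cache: [L W P F S]
  12. access E: MISS, evict F (next use: step 24). Cache: [L W P S E]
  13. access L: HIT. Next use of L: step 22. Cache: [L W P S E]
  14. access S: HIT. Next use of S: step 15. Cache: [L W P S E]
  15. access S: HIT. Next use of S: step 28. Cache: [L W P S E]
  16. access P: HIT. Next use of P: step 17. Cache: [L W P S E]
  17. access P: HIT. Next use of P: step 19. Cache: [L W P S E]
  18. access E: HIT. Next use of E: step 21. Cache: [L W P S E]
  19. access P: HIT. Next use of P: step 20. Cache: [L W P S E]
  20. access P: HIT. Next use of P: never. Cache: [L W P S E]
  21. access E: HIT. Next use of E: never. Cache: [L W P S E]
  22. access L: HIT. Next use of L: never. Cache: [L W P S E]
  23. access W: HIT. Next use of W: step 26. Cache: [L W P S E]
  24. access F: MISS, evict L (next use: never). Cache: [W P S E F]
  25. access F: HIT. Next use of F: step 27. Cache: [W P S E F]
  26. access W: HIT. Next use of W: never. Cache: [W P S E F]
  27. access F: HIT. Next use of F: step 29. Cache: [W P S E F]
  28. access S: HIT. Next use of S: step 30. Cache: [W P S E F]
  29. access F: HIT. Next use of F: never. Cache: [W P S E F]
  30. access S: HIT. Next use of S: never. Cache: [W P S E F]
  31. access Y: MISS, evict W (next use: never). Cache: [P S E F Y]
Total: 22 hits, 9 misses, 4 evictions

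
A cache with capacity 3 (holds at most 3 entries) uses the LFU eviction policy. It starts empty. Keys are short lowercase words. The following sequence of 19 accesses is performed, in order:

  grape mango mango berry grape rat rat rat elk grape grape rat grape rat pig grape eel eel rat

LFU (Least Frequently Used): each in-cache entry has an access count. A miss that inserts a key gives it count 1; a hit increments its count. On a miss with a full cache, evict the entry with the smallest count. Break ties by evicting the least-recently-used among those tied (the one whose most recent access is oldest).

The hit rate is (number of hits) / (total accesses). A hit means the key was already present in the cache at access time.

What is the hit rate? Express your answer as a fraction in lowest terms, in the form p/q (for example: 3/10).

Answer: 12/19

Derivation:
LFU simulation (capacity=3):
  1. access grape: MISS. Cache: [grape(c=1)]
  2. access mango: MISS. Cache: [grape(c=1) mango(c=1)]
  3. access mango: HIT, count now 2. Cache: [grape(c=1) mango(c=2)]
  4. access berry: MISS. Cache: [grape(c=1) berry(c=1) mango(c=2)]
  5. access grape: HIT, count now 2. Cache: [berry(c=1) mango(c=2) grape(c=2)]
  6. access rat: MISS, evict berry(c=1). Cache: [rat(c=1) mango(c=2) grape(c=2)]
  7. access rat: HIT, count now 2. Cache: [mango(c=2) grape(c=2) rat(c=2)]
  8. access rat: HIT, count now 3. Cache: [mango(c=2) grape(c=2) rat(c=3)]
  9. access elk: MISS, evict mango(c=2). Cache: [elk(c=1) grape(c=2) rat(c=3)]
  10. access grape: HIT, count now 3. Cache: [elk(c=1) rat(c=3) grape(c=3)]
  11. access grape: HIT, count now 4. Cache: [elk(c=1) rat(c=3) grape(c=4)]
  12. access rat: HIT, count now 4. Cache: [elk(c=1) grape(c=4) rat(c=4)]
  13. access grape: HIT, count now 5. Cache: [elk(c=1) rat(c=4) grape(c=5)]
  14. access rat: HIT, count now 5. Cache: [elk(c=1) grape(c=5) rat(c=5)]
  15. access pig: MISS, evict elk(c=1). Cache: [pig(c=1) grape(c=5) rat(c=5)]
  16. access grape: HIT, count now 6. Cache: [pig(c=1) rat(c=5) grape(c=6)]
  17. access eel: MISS, evict pig(c=1). Cache: [eel(c=1) rat(c=5) grape(c=6)]
  18. access eel: HIT, count now 2. Cache: [eel(c=2) rat(c=5) grape(c=6)]
  19. access rat: HIT, count now 6. Cache: [eel(c=2) grape(c=6) rat(c=6)]
Total: 12 hits, 7 misses, 4 evictions

Hit rate = 12/19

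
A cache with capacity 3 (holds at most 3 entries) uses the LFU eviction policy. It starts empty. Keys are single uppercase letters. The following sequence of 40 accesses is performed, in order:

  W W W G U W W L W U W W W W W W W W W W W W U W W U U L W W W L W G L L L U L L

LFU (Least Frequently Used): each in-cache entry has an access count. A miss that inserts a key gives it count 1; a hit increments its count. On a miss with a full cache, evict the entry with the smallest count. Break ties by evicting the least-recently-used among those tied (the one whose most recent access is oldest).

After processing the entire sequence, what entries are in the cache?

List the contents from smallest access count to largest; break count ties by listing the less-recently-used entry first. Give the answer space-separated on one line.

LFU simulation (capacity=3):
  1. access W: MISS. Cache: [W(c=1)]
  2. access W: HIT, count now 2. Cache: [W(c=2)]
  3. access W: HIT, count now 3. Cache: [W(c=3)]
  4. access G: MISS. Cache: [G(c=1) W(c=3)]
  5. access U: MISS. Cache: [G(c=1) U(c=1) W(c=3)]
  6. access W: HIT, count now 4. Cache: [G(c=1) U(c=1) W(c=4)]
  7. access W: HIT, count now 5. Cache: [G(c=1) U(c=1) W(c=5)]
  8. access L: MISS, evict G(c=1). Cache: [U(c=1) L(c=1) W(c=5)]
  9. access W: HIT, count now 6. Cache: [U(c=1) L(c=1) W(c=6)]
  10. access U: HIT, count now 2. Cache: [L(c=1) U(c=2) W(c=6)]
  11. access W: HIT, count now 7. Cache: [L(c=1) U(c=2) W(c=7)]
  12. access W: HIT, count now 8. Cache: [L(c=1) U(c=2) W(c=8)]
  13. access W: HIT, count now 9. Cache: [L(c=1) U(c=2) W(c=9)]
  14. access W: HIT, count now 10. Cache: [L(c=1) U(c=2) W(c=10)]
  15. access W: HIT, count now 11. Cache: [L(c=1) U(c=2) W(c=11)]
  16. access W: HIT, count now 12. Cache: [L(c=1) U(c=2) W(c=12)]
  17. access W: HIT, count now 13. Cache: [L(c=1) U(c=2) W(c=13)]
  18. access W: HIT, count now 14. Cache: [L(c=1) U(c=2) W(c=14)]
  19. access W: HIT, count now 15. Cache: [L(c=1) U(c=2) W(c=15)]
  20. access W: HIT, count now 16. Cache: [L(c=1) U(c=2) W(c=16)]
  21. access W: HIT, count now 17. Cache: [L(c=1) U(c=2) W(c=17)]
  22. access W: HIT, count now 18. Cache: [L(c=1) U(c=2) W(c=18)]
  23. access U: HIT, count now 3. Cache: [L(c=1) U(c=3) W(c=18)]
  24. access W: HIT, count now 19. Cache: [L(c=1) U(c=3) W(c=19)]
  25. access W: HIT, count now 20. Cache: [L(c=1) U(c=3) W(c=20)]
  26. access U: HIT, count now 4. Cache: [L(c=1) U(c=4) W(c=20)]
  27. access U: HIT, count now 5. Cache: [L(c=1) U(c=5) W(c=20)]
  28. access L: HIT, count now 2. Cache: [L(c=2) U(c=5) W(c=20)]
  29. access W: HIT, count now 21. Cache: [L(c=2) U(c=5) W(c=21)]
  30. access W: HIT, count now 22. Cache: [L(c=2) U(c=5) W(c=22)]
  31. access W: HIT, count now 23. Cache: [L(c=2) U(c=5) W(c=23)]
  32. access L: HIT, count now 3. Cache: [L(c=3) U(c=5) W(c=23)]
  33. access W: HIT, count now 24. Cache: [L(c=3) U(c=5) W(c=24)]
  34. access G: MISS, evict L(c=3). Cache: [G(c=1) U(c=5) W(c=24)]
  35. access L: MISS, evict G(c=1). Cache: [L(c=1) U(c=5) W(c=24)]
  36. access L: HIT, count now 2. Cache: [L(c=2) U(c=5) W(c=24)]
  37. access L: HIT, count now 3. Cache: [L(c=3) U(c=5) W(c=24)]
  38. access U: HIT, count now 6. Cache: [L(c=3) U(c=6) W(c=24)]
  39. access L: HIT, count now 4. Cache: [L(c=4) U(c=6) W(c=24)]
  40. access L: HIT, count now 5. Cache: [L(c=5) U(c=6) W(c=24)]
Total: 34 hits, 6 misses, 3 evictions

Answer: L U W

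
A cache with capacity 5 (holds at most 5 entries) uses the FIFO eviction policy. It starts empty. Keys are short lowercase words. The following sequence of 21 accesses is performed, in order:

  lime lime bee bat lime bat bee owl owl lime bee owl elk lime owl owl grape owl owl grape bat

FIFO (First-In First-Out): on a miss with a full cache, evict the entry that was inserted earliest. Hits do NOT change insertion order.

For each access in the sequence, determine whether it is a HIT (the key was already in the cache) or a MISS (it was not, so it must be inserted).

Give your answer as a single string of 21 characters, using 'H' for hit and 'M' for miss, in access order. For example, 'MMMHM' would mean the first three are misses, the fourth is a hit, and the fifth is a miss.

FIFO simulation (capacity=5):
  1. access lime: MISS. Cache (old->new): [lime]
  2. access lime: HIT. Cache (old->new): [lime]
  3. access bee: MISS. Cache (old->new): [lime bee]
  4. access bat: MISS. Cache (old->new): [lime bee bat]
  5. access lime: HIT. Cache (old->new): [lime bee bat]
  6. access bat: HIT. Cache (old->new): [lime bee bat]
  7. access bee: HIT. Cache (old->new): [lime bee bat]
  8. access owl: MISS. Cache (old->new): [lime bee bat owl]
  9. access owl: HIT. Cache (old->new): [lime bee bat owl]
  10. access lime: HIT. Cache (old->new): [lime bee bat owl]
  11. access bee: HIT. Cache (old->new): [lime bee bat owl]
  12. access owl: HIT. Cache (old->new): [lime bee bat owl]
  13. access elk: MISS. Cache (old->new): [lime bee bat owl elk]
  14. access lime: HIT. Cache (old->new): [lime bee bat owl elk]
  15. access owl: HIT. Cache (old->new): [lime bee bat owl elk]
  16. access owl: HIT. Cache (old->new): [lime bee bat owl elk]
  17. access grape: MISS, evict lime. Cache (old->new): [bee bat owl elk grape]
  18. access owl: HIT. Cache (old->new): [bee bat owl elk grape]
  19. access owl: HIT. Cache (old->new): [bee bat owl elk grape]
  20. access grape: HIT. Cache (old->new): [bee bat owl elk grape]
  21. access bat: HIT. Cache (old->new): [bee bat owl elk grape]
Total: 15 hits, 6 misses, 1 evictions

Answer: MHMMHHHMHHHHMHHHMHHHH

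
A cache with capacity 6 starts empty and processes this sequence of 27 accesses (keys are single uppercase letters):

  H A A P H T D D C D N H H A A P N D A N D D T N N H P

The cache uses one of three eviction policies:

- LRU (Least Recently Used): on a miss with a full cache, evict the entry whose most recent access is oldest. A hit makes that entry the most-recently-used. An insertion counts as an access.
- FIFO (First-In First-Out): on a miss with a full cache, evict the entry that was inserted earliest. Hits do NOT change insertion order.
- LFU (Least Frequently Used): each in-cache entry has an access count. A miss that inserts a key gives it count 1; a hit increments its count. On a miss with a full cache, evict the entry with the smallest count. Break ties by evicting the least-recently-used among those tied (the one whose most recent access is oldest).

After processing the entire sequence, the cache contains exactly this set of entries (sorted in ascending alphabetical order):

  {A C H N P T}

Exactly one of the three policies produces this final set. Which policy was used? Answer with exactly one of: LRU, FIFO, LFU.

Simulating under each policy and comparing final sets:
  LRU: final set = {A D H N P T} -> differs
  FIFO: final set = {A C H N P T} -> MATCHES target
  LFU: final set = {A D H N P T} -> differs
Only FIFO produces the target set.

Answer: FIFO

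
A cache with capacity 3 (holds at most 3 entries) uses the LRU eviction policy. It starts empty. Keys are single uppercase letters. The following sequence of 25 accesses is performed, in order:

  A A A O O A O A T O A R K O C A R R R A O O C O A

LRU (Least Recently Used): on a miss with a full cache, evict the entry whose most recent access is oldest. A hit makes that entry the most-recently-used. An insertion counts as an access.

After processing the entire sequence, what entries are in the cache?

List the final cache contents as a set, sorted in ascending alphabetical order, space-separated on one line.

Answer: A C O

Derivation:
LRU simulation (capacity=3):
  1. access A: MISS. Cache (LRU->MRU): [A]
  2. access A: HIT. Cache (LRU->MRU): [A]
  3. access A: HIT. Cache (LRU->MRU): [A]
  4. access O: MISS. Cache (LRU->MRU): [A O]
  5. access O: HIT. Cache (LRU->MRU): [A O]
  6. access A: HIT. Cache (LRU->MRU): [O A]
  7. access O: HIT. Cache (LRU->MRU): [A O]
  8. access A: HIT. Cache (LRU->MRU): [O A]
  9. access T: MISS. Cache (LRU->MRU): [O A T]
  10. access O: HIT. Cache (LRU->MRU): [A T O]
  11. access A: HIT. Cache (LRU->MRU): [T O A]
  12. access R: MISS, evict T. Cache (LRU->MRU): [O A R]
  13. access K: MISS, evict O. Cache (LRU->MRU): [A R K]
  14. access O: MISS, evict A. Cache (LRU->MRU): [R K O]
  15. access C: MISS, evict R. Cache (LRU->MRU): [K O C]
  16. access A: MISS, evict K. Cache (LRU->MRU): [O C A]
  17. access R: MISS, evict O. Cache (LRU->MRU): [C A R]
  18. access R: HIT. Cache (LRU->MRU): [C A R]
  19. access R: HIT. Cache (LRU->MRU): [C A R]
  20. access A: HIT. Cache (LRU->MRU): [C R A]
  21. access O: MISS, evict C. Cache (LRU->MRU): [R A O]
  22. access O: HIT. Cache (LRU->MRU): [R A O]
  23. access C: MISS, evict R. Cache (LRU->MRU): [A O C]
  24. access O: HIT. Cache (LRU->MRU): [A C O]
  25. access A: HIT. Cache (LRU->MRU): [C O A]
Total: 14 hits, 11 misses, 8 evictions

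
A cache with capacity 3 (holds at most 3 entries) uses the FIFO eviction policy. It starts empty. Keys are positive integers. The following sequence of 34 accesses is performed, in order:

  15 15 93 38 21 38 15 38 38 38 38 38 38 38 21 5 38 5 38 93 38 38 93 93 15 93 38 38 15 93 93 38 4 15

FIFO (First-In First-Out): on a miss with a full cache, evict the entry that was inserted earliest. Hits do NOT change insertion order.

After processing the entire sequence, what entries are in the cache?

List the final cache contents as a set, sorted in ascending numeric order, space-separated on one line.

Answer: 4 15 93

Derivation:
FIFO simulation (capacity=3):
  1. access 15: MISS. Cache (old->new): [15]
  2. access 15: HIT. Cache (old->new): [15]
  3. access 93: MISS. Cache (old->new): [15 93]
  4. access 38: MISS. Cache (old->new): [15 93 38]
  5. access 21: MISS, evict 15. Cache (old->new): [93 38 21]
  6. access 38: HIT. Cache (old->new): [93 38 21]
  7. access 15: MISS, evict 93. Cache (old->new): [38 21 15]
  8. access 38: HIT. Cache (old->new): [38 21 15]
  9. access 38: HIT. Cache (old->new): [38 21 15]
  10. access 38: HIT. Cache (old->new): [38 21 15]
  11. access 38: HIT. Cache (old->new): [38 21 15]
  12. access 38: HIT. Cache (old->new): [38 21 15]
  13. access 38: HIT. Cache (old->new): [38 21 15]
  14. access 38: HIT. Cache (old->new): [38 21 15]
  15. access 21: HIT. Cache (old->new): [38 21 15]
  16. access 5: MISS, evict 38. Cache (old->new): [21 15 5]
  17. access 38: MISS, evict 21. Cache (old->new): [15 5 38]
  18. access 5: HIT. Cache (old->new): [15 5 38]
  19. access 38: HIT. Cache (old->new): [15 5 38]
  20. access 93: MISS, evict 15. Cache (old->new): [5 38 93]
  21. access 38: HIT. Cache (old->new): [5 38 93]
  22. access 38: HIT. Cache (old->new): [5 38 93]
  23. access 93: HIT. Cache (old->new): [5 38 93]
  24. access 93: HIT. Cache (old->new): [5 38 93]
  25. access 15: MISS, evict 5. Cache (old->new): [38 93 15]
  26. access 93: HIT. Cache (old->new): [38 93 15]
  27. access 38: HIT. Cache (old->new): [38 93 15]
  28. access 38: HIT. Cache (old->new): [38 93 15]
  29. access 15: HIT. Cache (old->new): [38 93 15]
  30. access 93: HIT. Cache (old->new): [38 93 15]
  31. access 93: HIT. Cache (old->new): [38 93 15]
  32. access 38: HIT. Cache (old->new): [38 93 15]
  33. access 4: MISS, evict 38. Cache (old->new): [93 15 4]
  34. access 15: HIT. Cache (old->new): [93 15 4]
Total: 24 hits, 10 misses, 7 evictions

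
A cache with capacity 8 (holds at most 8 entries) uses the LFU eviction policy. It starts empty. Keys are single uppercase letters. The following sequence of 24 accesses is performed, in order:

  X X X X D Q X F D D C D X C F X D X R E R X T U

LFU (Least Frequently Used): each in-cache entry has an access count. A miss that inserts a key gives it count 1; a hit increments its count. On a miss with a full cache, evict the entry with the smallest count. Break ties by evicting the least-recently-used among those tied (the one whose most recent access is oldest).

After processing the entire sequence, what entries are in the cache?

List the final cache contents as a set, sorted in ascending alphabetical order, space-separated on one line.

LFU simulation (capacity=8):
  1. access X: MISS. Cache: [X(c=1)]
  2. access X: HIT, count now 2. Cache: [X(c=2)]
  3. access X: HIT, count now 3. Cache: [X(c=3)]
  4. access X: HIT, count now 4. Cache: [X(c=4)]
  5. access D: MISS. Cache: [D(c=1) X(c=4)]
  6. access Q: MISS. Cache: [D(c=1) Q(c=1) X(c=4)]
  7. access X: HIT, count now 5. Cache: [D(c=1) Q(c=1) X(c=5)]
  8. access F: MISS. Cache: [D(c=1) Q(c=1) F(c=1) X(c=5)]
  9. access D: HIT, count now 2. Cache: [Q(c=1) F(c=1) D(c=2) X(c=5)]
  10. access D: HIT, count now 3. Cache: [Q(c=1) F(c=1) D(c=3) X(c=5)]
  11. access C: MISS. Cache: [Q(c=1) F(c=1) C(c=1) D(c=3) X(c=5)]
  12. access D: HIT, count now 4. Cache: [Q(c=1) F(c=1) C(c=1) D(c=4) X(c=5)]
  13. access X: HIT, count now 6. Cache: [Q(c=1) F(c=1) C(c=1) D(c=4) X(c=6)]
  14. access C: HIT, count now 2. Cache: [Q(c=1) F(c=1) C(c=2) D(c=4) X(c=6)]
  15. access F: HIT, count now 2. Cache: [Q(c=1) C(c=2) F(c=2) D(c=4) X(c=6)]
  16. access X: HIT, count now 7. Cache: [Q(c=1) C(c=2) F(c=2) D(c=4) X(c=7)]
  17. access D: HIT, count now 5. Cache: [Q(c=1) C(c=2) F(c=2) D(c=5) X(c=7)]
  18. access X: HIT, count now 8. Cache: [Q(c=1) C(c=2) F(c=2) D(c=5) X(c=8)]
  19. access R: MISS. Cache: [Q(c=1) R(c=1) C(c=2) F(c=2) D(c=5) X(c=8)]
  20. access E: MISS. Cache: [Q(c=1) R(c=1) E(c=1) C(c=2) F(c=2) D(c=5) X(c=8)]
  21. access R: HIT, count now 2. Cache: [Q(c=1) E(c=1) C(c=2) F(c=2) R(c=2) D(c=5) X(c=8)]
  22. access X: HIT, count now 9. Cache: [Q(c=1) E(c=1) C(c=2) F(c=2) R(c=2) D(c=5) X(c=9)]
  23. access T: MISS. Cache: [Q(c=1) E(c=1) T(c=1) C(c=2) F(c=2) R(c=2) D(c=5) X(c=9)]
  24. access U: MISS, evict Q(c=1). Cache: [E(c=1) T(c=1) U(c=1) C(c=2) F(c=2) R(c=2) D(c=5) X(c=9)]
Total: 15 hits, 9 misses, 1 evictions

Answer: C D E F R T U X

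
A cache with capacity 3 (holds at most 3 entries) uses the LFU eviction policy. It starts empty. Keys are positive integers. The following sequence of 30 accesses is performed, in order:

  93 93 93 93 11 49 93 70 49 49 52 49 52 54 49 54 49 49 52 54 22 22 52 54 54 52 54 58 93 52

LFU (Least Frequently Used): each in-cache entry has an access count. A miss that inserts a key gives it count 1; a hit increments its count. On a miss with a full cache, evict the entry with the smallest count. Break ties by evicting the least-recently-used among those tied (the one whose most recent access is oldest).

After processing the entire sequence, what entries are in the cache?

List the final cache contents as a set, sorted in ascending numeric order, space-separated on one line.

Answer: 49 52 93

Derivation:
LFU simulation (capacity=3):
  1. access 93: MISS. Cache: [93(c=1)]
  2. access 93: HIT, count now 2. Cache: [93(c=2)]
  3. access 93: HIT, count now 3. Cache: [93(c=3)]
  4. access 93: HIT, count now 4. Cache: [93(c=4)]
  5. access 11: MISS. Cache: [11(c=1) 93(c=4)]
  6. access 49: MISS. Cache: [11(c=1) 49(c=1) 93(c=4)]
  7. access 93: HIT, count now 5. Cache: [11(c=1) 49(c=1) 93(c=5)]
  8. access 70: MISS, evict 11(c=1). Cache: [49(c=1) 70(c=1) 93(c=5)]
  9. access 49: HIT, count now 2. Cache: [70(c=1) 49(c=2) 93(c=5)]
  10. access 49: HIT, count now 3. Cache: [70(c=1) 49(c=3) 93(c=5)]
  11. access 52: MISS, evict 70(c=1). Cache: [52(c=1) 49(c=3) 93(c=5)]
  12. access 49: HIT, count now 4. Cache: [52(c=1) 49(c=4) 93(c=5)]
  13. access 52: HIT, count now 2. Cache: [52(c=2) 49(c=4) 93(c=5)]
  14. access 54: MISS, evict 52(c=2). Cache: [54(c=1) 49(c=4) 93(c=5)]
  15. access 49: HIT, count now 5. Cache: [54(c=1) 93(c=5) 49(c=5)]
  16. access 54: HIT, count now 2. Cache: [54(c=2) 93(c=5) 49(c=5)]
  17. access 49: HIT, count now 6. Cache: [54(c=2) 93(c=5) 49(c=6)]
  18. access 49: HIT, count now 7. Cache: [54(c=2) 93(c=5) 49(c=7)]
  19. access 52: MISS, evict 54(c=2). Cache: [52(c=1) 93(c=5) 49(c=7)]
  20. access 54: MISS, evict 52(c=1). Cache: [54(c=1) 93(c=5) 49(c=7)]
  21. access 22: MISS, evict 54(c=1). Cache: [22(c=1) 93(c=5) 49(c=7)]
  22. access 22: HIT, count now 2. Cache: [22(c=2) 93(c=5) 49(c=7)]
  23. access 52: MISS, evict 22(c=2). Cache: [52(c=1) 93(c=5) 49(c=7)]
  24. access 54: MISS, evict 52(c=1). Cache: [54(c=1) 93(c=5) 49(c=7)]
  25. access 54: HIT, count now 2. Cache: [54(c=2) 93(c=5) 49(c=7)]
  26. access 52: MISS, evict 54(c=2). Cache: [52(c=1) 93(c=5) 49(c=7)]
  27. access 54: MISS, evict 52(c=1). Cache: [54(c=1) 93(c=5) 49(c=7)]
  28. access 58: MISS, evict 54(c=1). Cache: [58(c=1) 93(c=5) 49(c=7)]
  29. access 93: HIT, count now 6. Cache: [58(c=1) 93(c=6) 49(c=7)]
  30. access 52: MISS, evict 58(c=1). Cache: [52(c=1) 93(c=6) 49(c=7)]
Total: 15 hits, 15 misses, 12 evictions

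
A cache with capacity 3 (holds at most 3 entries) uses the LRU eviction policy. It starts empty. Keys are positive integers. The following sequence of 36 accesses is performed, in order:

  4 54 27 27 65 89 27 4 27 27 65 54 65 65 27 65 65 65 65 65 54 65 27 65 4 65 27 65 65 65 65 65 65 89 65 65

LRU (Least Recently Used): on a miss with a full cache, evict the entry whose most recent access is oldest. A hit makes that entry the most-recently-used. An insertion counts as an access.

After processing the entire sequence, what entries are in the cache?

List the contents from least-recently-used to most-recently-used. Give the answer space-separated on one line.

LRU simulation (capacity=3):
  1. access 4: MISS. Cache (LRU->MRU): [4]
  2. access 54: MISS. Cache (LRU->MRU): [4 54]
  3. access 27: MISS. Cache (LRU->MRU): [4 54 27]
  4. access 27: HIT. Cache (LRU->MRU): [4 54 27]
  5. access 65: MISS, evict 4. Cache (LRU->MRU): [54 27 65]
  6. access 89: MISS, evict 54. Cache (LRU->MRU): [27 65 89]
  7. access 27: HIT. Cache (LRU->MRU): [65 89 27]
  8. access 4: MISS, evict 65. Cache (LRU->MRU): [89 27 4]
  9. access 27: HIT. Cache (LRU->MRU): [89 4 27]
  10. access 27: HIT. Cache (LRU->MRU): [89 4 27]
  11. access 65: MISS, evict 89. Cache (LRU->MRU): [4 27 65]
  12. access 54: MISS, evict 4. Cache (LRU->MRU): [27 65 54]
  13. access 65: HIT. Cache (LRU->MRU): [27 54 65]
  14. access 65: HIT. Cache (LRU->MRU): [27 54 65]
  15. access 27: HIT. Cache (LRU->MRU): [54 65 27]
  16. access 65: HIT. Cache (LRU->MRU): [54 27 65]
  17. access 65: HIT. Cache (LRU->MRU): [54 27 65]
  18. access 65: HIT. Cache (LRU->MRU): [54 27 65]
  19. access 65: HIT. Cache (LRU->MRU): [54 27 65]
  20. access 65: HIT. Cache (LRU->MRU): [54 27 65]
  21. access 54: HIT. Cache (LRU->MRU): [27 65 54]
  22. access 65: HIT. Cache (LRU->MRU): [27 54 65]
  23. access 27: HIT. Cache (LRU->MRU): [54 65 27]
  24. access 65: HIT. Cache (LRU->MRU): [54 27 65]
  25. access 4: MISS, evict 54. Cache (LRU->MRU): [27 65 4]
  26. access 65: HIT. Cache (LRU->MRU): [27 4 65]
  27. access 27: HIT. Cache (LRU->MRU): [4 65 27]
  28. access 65: HIT. Cache (LRU->MRU): [4 27 65]
  29. access 65: HIT. Cache (LRU->MRU): [4 27 65]
  30. access 65: HIT. Cache (LRU->MRU): [4 27 65]
  31. access 65: HIT. Cache (LRU->MRU): [4 27 65]
  32. access 65: HIT. Cache (LRU->MRU): [4 27 65]
  33. access 65: HIT. Cache (LRU->MRU): [4 27 65]
  34. access 89: MISS, evict 4. Cache (LRU->MRU): [27 65 89]
  35. access 65: HIT. Cache (LRU->MRU): [27 89 65]
  36. access 65: HIT. Cache (LRU->MRU): [27 89 65]
Total: 26 hits, 10 misses, 7 evictions

Answer: 27 89 65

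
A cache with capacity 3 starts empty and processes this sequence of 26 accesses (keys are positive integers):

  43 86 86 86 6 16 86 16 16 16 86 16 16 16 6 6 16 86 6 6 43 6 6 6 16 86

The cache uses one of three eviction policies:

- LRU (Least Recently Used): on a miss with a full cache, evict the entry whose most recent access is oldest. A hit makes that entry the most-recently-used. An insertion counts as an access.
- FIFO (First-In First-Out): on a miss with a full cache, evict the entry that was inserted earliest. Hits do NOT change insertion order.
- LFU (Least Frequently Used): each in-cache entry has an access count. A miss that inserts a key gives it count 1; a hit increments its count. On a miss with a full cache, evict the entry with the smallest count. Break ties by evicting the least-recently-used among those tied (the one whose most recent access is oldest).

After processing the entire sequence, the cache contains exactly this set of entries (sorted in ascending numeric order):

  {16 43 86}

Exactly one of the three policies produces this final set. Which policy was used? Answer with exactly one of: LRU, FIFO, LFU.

Simulating under each policy and comparing final sets:
  LRU: final set = {6 16 86} -> differs
  FIFO: final set = {16 43 86} -> MATCHES target
  LFU: final set = {6 16 86} -> differs
Only FIFO produces the target set.

Answer: FIFO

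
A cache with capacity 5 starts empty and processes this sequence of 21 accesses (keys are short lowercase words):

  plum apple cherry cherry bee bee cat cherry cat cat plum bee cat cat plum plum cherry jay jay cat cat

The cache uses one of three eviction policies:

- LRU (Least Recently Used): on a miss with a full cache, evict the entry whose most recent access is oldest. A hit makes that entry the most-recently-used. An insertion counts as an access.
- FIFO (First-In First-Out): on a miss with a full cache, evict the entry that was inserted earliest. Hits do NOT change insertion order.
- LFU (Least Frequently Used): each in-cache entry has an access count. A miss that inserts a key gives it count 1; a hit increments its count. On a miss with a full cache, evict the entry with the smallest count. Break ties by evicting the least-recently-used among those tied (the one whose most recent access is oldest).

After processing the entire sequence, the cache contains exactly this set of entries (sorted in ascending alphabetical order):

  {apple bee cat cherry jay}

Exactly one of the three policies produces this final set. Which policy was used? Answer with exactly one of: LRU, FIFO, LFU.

Simulating under each policy and comparing final sets:
  LRU: final set = {bee cat cherry jay plum} -> differs
  FIFO: final set = {apple bee cat cherry jay} -> MATCHES target
  LFU: final set = {bee cat cherry jay plum} -> differs
Only FIFO produces the target set.

Answer: FIFO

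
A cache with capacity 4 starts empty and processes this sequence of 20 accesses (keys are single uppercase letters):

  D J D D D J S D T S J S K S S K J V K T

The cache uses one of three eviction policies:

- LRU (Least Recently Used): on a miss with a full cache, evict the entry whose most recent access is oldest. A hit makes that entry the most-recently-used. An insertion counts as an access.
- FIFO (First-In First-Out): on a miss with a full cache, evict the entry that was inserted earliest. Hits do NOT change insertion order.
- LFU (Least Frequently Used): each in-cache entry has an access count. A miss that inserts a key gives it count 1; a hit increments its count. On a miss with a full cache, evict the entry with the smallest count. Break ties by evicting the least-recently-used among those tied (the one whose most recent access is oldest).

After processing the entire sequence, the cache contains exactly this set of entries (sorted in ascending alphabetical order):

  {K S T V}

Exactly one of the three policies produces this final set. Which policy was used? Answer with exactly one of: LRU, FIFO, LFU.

Answer: FIFO

Derivation:
Simulating under each policy and comparing final sets:
  LRU: final set = {J K T V} -> differs
  FIFO: final set = {K S T V} -> MATCHES target
  LFU: final set = {D J S T} -> differs
Only FIFO produces the target set.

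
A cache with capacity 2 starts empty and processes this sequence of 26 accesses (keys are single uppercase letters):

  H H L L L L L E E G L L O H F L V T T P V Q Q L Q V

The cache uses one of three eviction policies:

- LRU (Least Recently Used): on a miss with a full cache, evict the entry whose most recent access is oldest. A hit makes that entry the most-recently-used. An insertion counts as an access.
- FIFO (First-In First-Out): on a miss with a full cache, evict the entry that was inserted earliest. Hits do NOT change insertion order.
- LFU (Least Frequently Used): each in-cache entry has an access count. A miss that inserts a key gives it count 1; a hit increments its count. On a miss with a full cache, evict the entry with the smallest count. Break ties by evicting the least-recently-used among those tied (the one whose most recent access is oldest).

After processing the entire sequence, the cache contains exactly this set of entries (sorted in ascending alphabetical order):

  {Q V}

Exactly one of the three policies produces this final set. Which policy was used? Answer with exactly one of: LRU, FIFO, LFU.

Simulating under each policy and comparing final sets:
  LRU: final set = {Q V} -> MATCHES target
  FIFO: final set = {L V} -> differs
  LFU: final set = {L V} -> differs
Only LRU produces the target set.

Answer: LRU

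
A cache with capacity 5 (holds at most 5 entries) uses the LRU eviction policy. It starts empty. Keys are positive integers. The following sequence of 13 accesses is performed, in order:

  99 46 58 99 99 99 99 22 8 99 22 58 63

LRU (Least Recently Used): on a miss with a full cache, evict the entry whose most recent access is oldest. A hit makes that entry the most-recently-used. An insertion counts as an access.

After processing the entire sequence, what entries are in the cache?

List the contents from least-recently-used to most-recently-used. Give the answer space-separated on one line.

LRU simulation (capacity=5):
  1. access 99: MISS. Cache (LRU->MRU): [99]
  2. access 46: MISS. Cache (LRU->MRU): [99 46]
  3. access 58: MISS. Cache (LRU->MRU): [99 46 58]
  4. access 99: HIT. Cache (LRU->MRU): [46 58 99]
  5. access 99: HIT. Cache (LRU->MRU): [46 58 99]
  6. access 99: HIT. Cache (LRU->MRU): [46 58 99]
  7. access 99: HIT. Cache (LRU->MRU): [46 58 99]
  8. access 22: MISS. Cache (LRU->MRU): [46 58 99 22]
  9. access 8: MISS. Cache (LRU->MRU): [46 58 99 22 8]
  10. access 99: HIT. Cache (LRU->MRU): [46 58 22 8 99]
  11. access 22: HIT. Cache (LRU->MRU): [46 58 8 99 22]
  12. access 58: HIT. Cache (LRU->MRU): [46 8 99 22 58]
  13. access 63: MISS, evict 46. Cache (LRU->MRU): [8 99 22 58 63]
Total: 7 hits, 6 misses, 1 evictions

Answer: 8 99 22 58 63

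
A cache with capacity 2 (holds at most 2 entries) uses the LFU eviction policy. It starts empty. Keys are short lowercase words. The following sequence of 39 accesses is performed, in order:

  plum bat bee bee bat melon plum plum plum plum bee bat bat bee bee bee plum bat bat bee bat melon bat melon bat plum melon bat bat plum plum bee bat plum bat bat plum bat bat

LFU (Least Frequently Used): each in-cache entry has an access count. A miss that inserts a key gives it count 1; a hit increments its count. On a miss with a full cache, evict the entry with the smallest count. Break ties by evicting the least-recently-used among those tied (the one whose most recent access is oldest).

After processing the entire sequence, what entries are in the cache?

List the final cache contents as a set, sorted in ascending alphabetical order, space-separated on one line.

LFU simulation (capacity=2):
  1. access plum: MISS. Cache: [plum(c=1)]
  2. access bat: MISS. Cache: [plum(c=1) bat(c=1)]
  3. access bee: MISS, evict plum(c=1). Cache: [bat(c=1) bee(c=1)]
  4. access bee: HIT, count now 2. Cache: [bat(c=1) bee(c=2)]
  5. access bat: HIT, count now 2. Cache: [bee(c=2) bat(c=2)]
  6. access melon: MISS, evict bee(c=2). Cache: [melon(c=1) bat(c=2)]
  7. access plum: MISS, evict melon(c=1). Cache: [plum(c=1) bat(c=2)]
  8. access plum: HIT, count now 2. Cache: [bat(c=2) plum(c=2)]
  9. access plum: HIT, count now 3. Cache: [bat(c=2) plum(c=3)]
  10. access plum: HIT, count now 4. Cache: [bat(c=2) plum(c=4)]
  11. access bee: MISS, evict bat(c=2). Cache: [bee(c=1) plum(c=4)]
  12. access bat: MISS, evict bee(c=1). Cache: [bat(c=1) plum(c=4)]
  13. access bat: HIT, count now 2. Cache: [bat(c=2) plum(c=4)]
  14. access bee: MISS, evict bat(c=2). Cache: [bee(c=1) plum(c=4)]
  15. access bee: HIT, count now 2. Cache: [bee(c=2) plum(c=4)]
  16. access bee: HIT, count now 3. Cache: [bee(c=3) plum(c=4)]
  17. access plum: HIT, count now 5. Cache: [bee(c=3) plum(c=5)]
  18. access bat: MISS, evict bee(c=3). Cache: [bat(c=1) plum(c=5)]
  19. access bat: HIT, count now 2. Cache: [bat(c=2) plum(c=5)]
  20. access bee: MISS, evict bat(c=2). Cache: [bee(c=1) plum(c=5)]
  21. access bat: MISS, evict bee(c=1). Cache: [bat(c=1) plum(c=5)]
  22. access melon: MISS, evict bat(c=1). Cache: [melon(c=1) plum(c=5)]
  23. access bat: MISS, evict melon(c=1). Cache: [bat(c=1) plum(c=5)]
  24. access melon: MISS, evict bat(c=1). Cache: [melon(c=1) plum(c=5)]
  25. access bat: MISS, evict melon(c=1). Cache: [bat(c=1) plum(c=5)]
  26. access plum: HIT, count now 6. Cache: [bat(c=1) plum(c=6)]
  27. access melon: MISS, evict bat(c=1). Cache: [melon(c=1) plum(c=6)]
  28. access bat: MISS, evict melon(c=1). Cache: [bat(c=1) plum(c=6)]
  29. access bat: HIT, count now 2. Cache: [bat(c=2) plum(c=6)]
  30. access plum: HIT, count now 7. Cache: [bat(c=2) plum(c=7)]
  31. access plum: HIT, count now 8. Cache: [bat(c=2) plum(c=8)]
  32. access bee: MISS, evict bat(c=2). Cache: [bee(c=1) plum(c=8)]
  33. access bat: MISS, evict bee(c=1). Cache: [bat(c=1) plum(c=8)]
  34. access plum: HIT, count now 9. Cache: [bat(c=1) plum(c=9)]
  35. access bat: HIT, count now 2. Cache: [bat(c=2) plum(c=9)]
  36. access bat: HIT, count now 3. Cache: [bat(c=3) plum(c=9)]
  37. access plum: HIT, count now 10. Cache: [bat(c=3) plum(c=10)]
  38. access bat: HIT, count now 4. Cache: [bat(c=4) plum(c=10)]
  39. access bat: HIT, count now 5. Cache: [bat(c=5) plum(c=10)]
Total: 20 hits, 19 misses, 17 evictions

Answer: bat plum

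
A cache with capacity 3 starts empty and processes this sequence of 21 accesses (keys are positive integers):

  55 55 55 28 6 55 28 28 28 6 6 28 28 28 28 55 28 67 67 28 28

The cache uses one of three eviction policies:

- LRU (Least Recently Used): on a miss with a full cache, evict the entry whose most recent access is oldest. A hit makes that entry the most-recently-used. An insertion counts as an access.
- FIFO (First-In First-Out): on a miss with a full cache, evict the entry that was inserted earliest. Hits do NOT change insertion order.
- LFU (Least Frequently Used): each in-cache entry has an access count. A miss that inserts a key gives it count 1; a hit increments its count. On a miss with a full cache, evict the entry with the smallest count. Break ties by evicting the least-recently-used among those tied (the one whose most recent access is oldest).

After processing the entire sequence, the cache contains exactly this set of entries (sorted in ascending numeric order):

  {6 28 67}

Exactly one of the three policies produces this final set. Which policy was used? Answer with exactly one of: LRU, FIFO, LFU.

Answer: FIFO

Derivation:
Simulating under each policy and comparing final sets:
  LRU: final set = {28 55 67} -> differs
  FIFO: final set = {6 28 67} -> MATCHES target
  LFU: final set = {28 55 67} -> differs
Only FIFO produces the target set.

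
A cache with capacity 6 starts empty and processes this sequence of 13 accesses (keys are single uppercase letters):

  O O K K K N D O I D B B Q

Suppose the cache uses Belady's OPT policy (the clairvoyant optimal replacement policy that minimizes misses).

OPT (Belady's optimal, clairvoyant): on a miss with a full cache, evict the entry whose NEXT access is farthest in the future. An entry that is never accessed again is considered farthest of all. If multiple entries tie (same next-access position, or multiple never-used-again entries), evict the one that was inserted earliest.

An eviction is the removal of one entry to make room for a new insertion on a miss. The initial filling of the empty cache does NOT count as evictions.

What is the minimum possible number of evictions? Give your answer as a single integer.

OPT (Belady) simulation (capacity=6):
  1. access O: MISS. Cache: [O]
  2. access O: HIT. Next use of O: step 8. Cache: [O]
  3. access K: MISS. Cache: [O K]
  4. access K: HIT. Next use of K: step 5. Cache: [O K]
  5. access K: HIT. Next use of K: never. Cache: [O K]
  6. access N: MISS. Cache: [O K N]
  7. access D: MISS. Cache: [O K N D]
  8. access O: HIT. Next use of O: never. Cache: [O K N D]
  9. access I: MISS. Cache: [O K N D I]
  10. access D: HIT. Next use of D: never. Cache: [O K N D I]
  11. access B: MISS. Cache: [O K N D I B]
  12. access B: HIT. Next use of B: never. Cache: [O K N D I B]
  13. access Q: MISS, evict O (next use: never). Cache: [K N D I B Q]
Total: 6 hits, 7 misses, 1 evictions

Answer: 1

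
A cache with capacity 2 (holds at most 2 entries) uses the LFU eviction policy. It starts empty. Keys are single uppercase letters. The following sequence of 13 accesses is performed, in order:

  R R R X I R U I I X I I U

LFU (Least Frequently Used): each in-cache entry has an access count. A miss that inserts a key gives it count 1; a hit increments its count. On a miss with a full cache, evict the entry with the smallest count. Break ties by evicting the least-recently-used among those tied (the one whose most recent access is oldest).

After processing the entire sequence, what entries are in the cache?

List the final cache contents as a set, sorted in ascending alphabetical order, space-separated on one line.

LFU simulation (capacity=2):
  1. access R: MISS. Cache: [R(c=1)]
  2. access R: HIT, count now 2. Cache: [R(c=2)]
  3. access R: HIT, count now 3. Cache: [R(c=3)]
  4. access X: MISS. Cache: [X(c=1) R(c=3)]
  5. access I: MISS, evict X(c=1). Cache: [I(c=1) R(c=3)]
  6. access R: HIT, count now 4. Cache: [I(c=1) R(c=4)]
  7. access U: MISS, evict I(c=1). Cache: [U(c=1) R(c=4)]
  8. access I: MISS, evict U(c=1). Cache: [I(c=1) R(c=4)]
  9. access I: HIT, count now 2. Cache: [I(c=2) R(c=4)]
  10. access X: MISS, evict I(c=2). Cache: [X(c=1) R(c=4)]
  11. access I: MISS, evict X(c=1). Cache: [I(c=1) R(c=4)]
  12. access I: HIT, count now 2. Cache: [I(c=2) R(c=4)]
  13. access U: MISS, evict I(c=2). Cache: [U(c=1) R(c=4)]
Total: 5 hits, 8 misses, 6 evictions

Answer: R U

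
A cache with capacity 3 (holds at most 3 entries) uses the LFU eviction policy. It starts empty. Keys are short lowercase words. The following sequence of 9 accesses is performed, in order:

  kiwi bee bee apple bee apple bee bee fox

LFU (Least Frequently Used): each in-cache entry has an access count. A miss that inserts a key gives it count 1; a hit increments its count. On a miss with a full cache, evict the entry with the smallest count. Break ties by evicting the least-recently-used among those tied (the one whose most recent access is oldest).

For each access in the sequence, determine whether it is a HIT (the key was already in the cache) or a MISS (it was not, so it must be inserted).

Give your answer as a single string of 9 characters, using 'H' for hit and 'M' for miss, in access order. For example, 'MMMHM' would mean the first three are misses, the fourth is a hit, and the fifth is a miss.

Answer: MMHMHHHHM

Derivation:
LFU simulation (capacity=3):
  1. access kiwi: MISS. Cache: [kiwi(c=1)]
  2. access bee: MISS. Cache: [kiwi(c=1) bee(c=1)]
  3. access bee: HIT, count now 2. Cache: [kiwi(c=1) bee(c=2)]
  4. access apple: MISS. Cache: [kiwi(c=1) apple(c=1) bee(c=2)]
  5. access bee: HIT, count now 3. Cache: [kiwi(c=1) apple(c=1) bee(c=3)]
  6. access apple: HIT, count now 2. Cache: [kiwi(c=1) apple(c=2) bee(c=3)]
  7. access bee: HIT, count now 4. Cache: [kiwi(c=1) apple(c=2) bee(c=4)]
  8. access bee: HIT, count now 5. Cache: [kiwi(c=1) apple(c=2) bee(c=5)]
  9. access fox: MISS, evict kiwi(c=1). Cache: [fox(c=1) apple(c=2) bee(c=5)]
Total: 5 hits, 4 misses, 1 evictions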